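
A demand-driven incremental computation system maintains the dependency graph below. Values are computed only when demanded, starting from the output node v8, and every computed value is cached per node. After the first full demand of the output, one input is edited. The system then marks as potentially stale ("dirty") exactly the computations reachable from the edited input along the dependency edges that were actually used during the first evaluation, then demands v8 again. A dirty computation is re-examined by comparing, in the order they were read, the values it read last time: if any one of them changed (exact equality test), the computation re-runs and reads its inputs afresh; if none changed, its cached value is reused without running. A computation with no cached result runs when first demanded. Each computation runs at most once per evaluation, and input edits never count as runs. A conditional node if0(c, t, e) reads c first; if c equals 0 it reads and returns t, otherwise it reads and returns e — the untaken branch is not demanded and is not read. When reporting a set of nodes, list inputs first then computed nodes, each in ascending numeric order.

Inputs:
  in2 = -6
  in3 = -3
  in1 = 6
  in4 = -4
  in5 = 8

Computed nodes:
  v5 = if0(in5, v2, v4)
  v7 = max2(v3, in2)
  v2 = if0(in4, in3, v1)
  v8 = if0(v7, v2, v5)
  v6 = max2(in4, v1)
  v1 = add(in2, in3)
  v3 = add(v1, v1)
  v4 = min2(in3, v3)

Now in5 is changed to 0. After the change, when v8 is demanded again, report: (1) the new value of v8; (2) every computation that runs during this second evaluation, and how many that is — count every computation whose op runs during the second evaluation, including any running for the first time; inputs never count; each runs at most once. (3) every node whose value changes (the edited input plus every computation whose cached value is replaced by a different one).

First evaluation (everything demanded from the output):
  v1 = add(-6, -3) = -9
  v3 = add(-9, -9) = -18
  v4 = min2(-3, -18) = -18
  v5 = if0(in5=8 -> else branch v4) = -18
  v7 = max2(-18, -6) = -6
  v8 = if0(v7=-6 -> else branch v5) = -18

Propagation after the edit:
  v2: demanded for the first time — runs, produces -9.
  v5: runs — in5 8->0; result -9.
  v8: runs — v5 -18->-9; result -9.

Key observation: a condition flipped, so demand reaches new nodes — v2 runs for the first time.

New value of v8: -9.
Computations that run: v2, v5, v8 — 3 in total.
Values that change: in5, v5, v8.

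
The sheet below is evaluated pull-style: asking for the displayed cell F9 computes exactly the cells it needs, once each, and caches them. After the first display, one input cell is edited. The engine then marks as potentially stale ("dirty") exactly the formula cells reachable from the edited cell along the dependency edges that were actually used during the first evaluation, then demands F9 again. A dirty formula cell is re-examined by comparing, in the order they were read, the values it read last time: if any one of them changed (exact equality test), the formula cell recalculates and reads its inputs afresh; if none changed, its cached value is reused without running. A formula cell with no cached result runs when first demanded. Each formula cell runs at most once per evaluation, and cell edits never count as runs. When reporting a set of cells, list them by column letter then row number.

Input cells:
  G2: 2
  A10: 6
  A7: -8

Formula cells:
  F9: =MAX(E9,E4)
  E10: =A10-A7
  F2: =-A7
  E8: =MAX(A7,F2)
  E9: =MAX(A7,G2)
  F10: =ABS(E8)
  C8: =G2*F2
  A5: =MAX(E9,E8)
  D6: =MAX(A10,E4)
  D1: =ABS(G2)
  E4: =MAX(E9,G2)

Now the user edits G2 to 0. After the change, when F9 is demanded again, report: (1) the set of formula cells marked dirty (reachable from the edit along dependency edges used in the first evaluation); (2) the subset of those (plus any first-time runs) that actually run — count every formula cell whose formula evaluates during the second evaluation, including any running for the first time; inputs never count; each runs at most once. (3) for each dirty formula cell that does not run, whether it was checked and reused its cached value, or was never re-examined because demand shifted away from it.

The edit dirties: E4, E9, F9.
3 formula cells run: E4, E9, F9.
No dirty formula cell escaped a run.

First demand of the output computes:
  E9 = MAX(-8, 2) = 2
  E4 = MAX(2, 2) = 2
  F9 = MAX(2, 2) = 2

After the edit, cleaning proceeds:
  E9: a read changed (G2 2->0) — executes, giving 0.
  E4: a read changed (E9 2->0; G2 2->0) — executes, giving 0.
  F9: a read changed (E9 2->0; E4 2->0) — executes, giving 0.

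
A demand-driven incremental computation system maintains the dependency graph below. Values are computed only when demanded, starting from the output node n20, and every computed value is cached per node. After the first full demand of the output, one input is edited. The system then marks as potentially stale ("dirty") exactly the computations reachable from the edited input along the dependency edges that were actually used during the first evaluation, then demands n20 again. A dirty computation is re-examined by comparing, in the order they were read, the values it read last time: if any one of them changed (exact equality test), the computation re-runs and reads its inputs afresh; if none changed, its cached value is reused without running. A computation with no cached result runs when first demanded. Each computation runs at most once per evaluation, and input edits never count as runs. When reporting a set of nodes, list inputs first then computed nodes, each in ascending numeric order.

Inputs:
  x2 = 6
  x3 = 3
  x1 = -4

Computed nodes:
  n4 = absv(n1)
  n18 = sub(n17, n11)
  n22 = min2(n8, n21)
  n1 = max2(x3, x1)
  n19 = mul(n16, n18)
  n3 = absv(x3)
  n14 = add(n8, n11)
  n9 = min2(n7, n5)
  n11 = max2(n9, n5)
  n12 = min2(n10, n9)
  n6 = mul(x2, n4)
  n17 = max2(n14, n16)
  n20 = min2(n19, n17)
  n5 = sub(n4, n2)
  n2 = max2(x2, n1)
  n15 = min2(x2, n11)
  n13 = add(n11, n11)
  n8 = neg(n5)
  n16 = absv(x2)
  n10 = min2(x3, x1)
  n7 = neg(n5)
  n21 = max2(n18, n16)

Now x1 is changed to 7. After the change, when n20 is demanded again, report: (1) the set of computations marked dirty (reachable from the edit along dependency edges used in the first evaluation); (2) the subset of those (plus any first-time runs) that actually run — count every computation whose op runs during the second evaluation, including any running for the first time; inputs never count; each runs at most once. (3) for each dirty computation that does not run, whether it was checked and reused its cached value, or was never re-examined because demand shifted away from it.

Marked dirty: n1, n2, n4, n5, n7, n8, n9, n11, n14, n17, n18, n19, n20.
Computations that run: n1, n2, n4, n5, n7, n8, n9, n11, n14, n18, n19, n20 — 12 in total.
Checked but reused from cache: n17.
Key observation: the cutoff stops propagation at n17 — its inputs' values are unchanged, so it reuses its cache.

First evaluation (everything demanded from the output):
  n1 = max2(3, -4) = 3
  n2 = max2(6, 3) = 6
  n4 = absv(3) = 3
  n5 = sub(3, 6) = -3
  n7 = neg(-3) = 3
  n8 = neg(-3) = 3
  n9 = min2(3, -3) = -3
  n11 = max2(-3, -3) = -3
  n14 = add(3, -3) = 0
  n16 = absv(6) = 6
  n17 = max2(0, 6) = 6
  n18 = sub(6, -3) = 9
  n19 = mul(6, 9) = 54
  n20 = min2(54, 6) = 6

Propagation after the edit:
  n1: runs — x1 -4->7; result 7.
  n2: runs — n1 3->7; result 7.
  n4: runs — n1 3->7; result 7.
  n5: runs — n4 3->7; n2 6->7; result 0.
  n7: runs — n5 -3->0; result 0.
  n8: runs — n5 -3->0; result 0.
  n9: runs — n7 3->0; n5 -3->0; result 0.
  n11: runs — n9 -3->0; n5 -3->0; result 0.
  n14: runs — n8 3->0; n11 -3->0; result 0 (same value as before).
  n17: checked — values it read are unchanged (n14 unchanged, n16 unchanged); reused cached 6 without running.
  n18: runs — n11 -3->0; result 6.
  n19: runs — n18 9->6; result 36.
  n20: runs — n19 54->36; result 6 (same value as before).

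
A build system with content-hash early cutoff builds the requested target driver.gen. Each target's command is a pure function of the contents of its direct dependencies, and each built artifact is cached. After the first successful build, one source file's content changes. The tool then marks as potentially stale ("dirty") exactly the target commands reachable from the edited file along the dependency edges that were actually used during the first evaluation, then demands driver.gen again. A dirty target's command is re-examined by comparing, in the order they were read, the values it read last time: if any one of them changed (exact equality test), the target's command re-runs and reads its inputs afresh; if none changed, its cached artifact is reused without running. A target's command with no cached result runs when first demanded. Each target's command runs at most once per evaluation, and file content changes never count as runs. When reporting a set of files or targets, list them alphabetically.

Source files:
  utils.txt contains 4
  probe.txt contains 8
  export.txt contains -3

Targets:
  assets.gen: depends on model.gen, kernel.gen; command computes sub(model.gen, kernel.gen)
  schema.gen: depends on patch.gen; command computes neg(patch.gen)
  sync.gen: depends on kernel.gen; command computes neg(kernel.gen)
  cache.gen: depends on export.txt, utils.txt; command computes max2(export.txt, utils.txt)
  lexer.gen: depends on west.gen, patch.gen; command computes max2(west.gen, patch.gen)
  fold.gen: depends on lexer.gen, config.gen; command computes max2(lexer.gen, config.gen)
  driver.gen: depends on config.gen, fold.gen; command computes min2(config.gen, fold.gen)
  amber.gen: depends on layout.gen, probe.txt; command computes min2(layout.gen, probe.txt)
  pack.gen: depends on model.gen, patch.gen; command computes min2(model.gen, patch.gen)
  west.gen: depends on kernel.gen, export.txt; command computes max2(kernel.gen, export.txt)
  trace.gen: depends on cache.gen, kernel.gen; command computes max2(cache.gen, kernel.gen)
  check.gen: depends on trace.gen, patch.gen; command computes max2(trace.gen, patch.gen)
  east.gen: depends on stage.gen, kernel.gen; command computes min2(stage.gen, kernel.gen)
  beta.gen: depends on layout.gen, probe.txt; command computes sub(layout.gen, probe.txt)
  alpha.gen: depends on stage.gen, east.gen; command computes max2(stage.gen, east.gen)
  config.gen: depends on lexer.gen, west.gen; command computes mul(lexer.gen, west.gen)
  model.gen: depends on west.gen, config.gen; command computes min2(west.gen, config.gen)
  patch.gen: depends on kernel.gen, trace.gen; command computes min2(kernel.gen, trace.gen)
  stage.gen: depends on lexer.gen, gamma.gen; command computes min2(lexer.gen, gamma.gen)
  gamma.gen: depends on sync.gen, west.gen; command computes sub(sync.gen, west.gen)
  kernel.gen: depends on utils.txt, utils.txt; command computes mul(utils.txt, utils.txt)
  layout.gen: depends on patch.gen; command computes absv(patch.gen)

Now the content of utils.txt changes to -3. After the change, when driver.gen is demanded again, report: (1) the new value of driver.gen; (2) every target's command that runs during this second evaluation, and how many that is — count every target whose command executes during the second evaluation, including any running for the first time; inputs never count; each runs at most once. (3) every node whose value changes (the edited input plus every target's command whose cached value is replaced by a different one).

First evaluation (everything demanded from the output):
  cache.gen = max2(-3, 4) = 4
  kernel.gen = mul(4, 4) = 16
  trace.gen = max2(4, 16) = 16
  patch.gen = min2(16, 16) = 16
  west.gen = max2(16, -3) = 16
  lexer.gen = max2(16, 16) = 16
  config.gen = mul(16, 16) = 256
  fold.gen = max2(16, 256) = 256
  driver.gen = min2(256, 256) = 256

Propagation after the edit:
  cache.gen: runs — utils.txt 4->-3; result -3.
  kernel.gen: runs — utils.txt 4->-3; utils.txt 4->-3; result 9.
  trace.gen: runs — cache.gen 4->-3; kernel.gen 16->9; result 9.
  patch.gen: runs — kernel.gen 16->9; trace.gen 16->9; result 9.
  west.gen: runs — kernel.gen 16->9; result 9.
  lexer.gen: runs — west.gen 16->9; patch.gen 16->9; result 9.
  config.gen: runs — lexer.gen 16->9; west.gen 16->9; result 81.
  fold.gen: runs — lexer.gen 16->9; config.gen 256->81; result 81.
  driver.gen: runs — config.gen 256->81; fold.gen 256->81; result 81.

New value of driver.gen: 81.
Target commands that run: cache.gen, config.gen, driver.gen, fold.gen, kernel.gen, lexer.gen, patch.gen, trace.gen, west.gen — 9 in total.
Values that change: cache.gen, config.gen, driver.gen, fold.gen, kernel.gen, lexer.gen, patch.gen, trace.gen, utils.txt, west.gen.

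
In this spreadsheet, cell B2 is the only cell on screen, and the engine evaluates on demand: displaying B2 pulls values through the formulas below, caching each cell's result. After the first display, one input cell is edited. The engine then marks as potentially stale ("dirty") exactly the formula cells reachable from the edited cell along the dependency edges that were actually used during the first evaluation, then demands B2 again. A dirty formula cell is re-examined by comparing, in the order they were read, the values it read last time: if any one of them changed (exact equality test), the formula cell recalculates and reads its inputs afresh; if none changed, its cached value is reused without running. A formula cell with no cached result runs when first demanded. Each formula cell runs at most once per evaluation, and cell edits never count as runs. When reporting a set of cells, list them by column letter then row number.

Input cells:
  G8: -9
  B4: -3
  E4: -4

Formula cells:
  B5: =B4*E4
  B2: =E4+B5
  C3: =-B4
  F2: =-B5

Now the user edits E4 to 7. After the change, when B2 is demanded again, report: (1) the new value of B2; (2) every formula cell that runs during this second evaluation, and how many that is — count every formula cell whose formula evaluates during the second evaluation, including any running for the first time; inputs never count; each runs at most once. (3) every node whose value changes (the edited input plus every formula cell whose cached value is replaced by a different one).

Initial pass — values computed on the first demand:
  B5 = -3 * -4 = 12
  B2 = -4 + 12 = 8

Second demand — change propagation:
  B5: re-runs because E4 -4->7; new result -21.
  B2: re-runs because E4 -4->7; B5 12->-21; new result -14.

B2 now evaluates to -14.
Run set: B2, B5 (2 run).
Changed values: B2, B5, E4.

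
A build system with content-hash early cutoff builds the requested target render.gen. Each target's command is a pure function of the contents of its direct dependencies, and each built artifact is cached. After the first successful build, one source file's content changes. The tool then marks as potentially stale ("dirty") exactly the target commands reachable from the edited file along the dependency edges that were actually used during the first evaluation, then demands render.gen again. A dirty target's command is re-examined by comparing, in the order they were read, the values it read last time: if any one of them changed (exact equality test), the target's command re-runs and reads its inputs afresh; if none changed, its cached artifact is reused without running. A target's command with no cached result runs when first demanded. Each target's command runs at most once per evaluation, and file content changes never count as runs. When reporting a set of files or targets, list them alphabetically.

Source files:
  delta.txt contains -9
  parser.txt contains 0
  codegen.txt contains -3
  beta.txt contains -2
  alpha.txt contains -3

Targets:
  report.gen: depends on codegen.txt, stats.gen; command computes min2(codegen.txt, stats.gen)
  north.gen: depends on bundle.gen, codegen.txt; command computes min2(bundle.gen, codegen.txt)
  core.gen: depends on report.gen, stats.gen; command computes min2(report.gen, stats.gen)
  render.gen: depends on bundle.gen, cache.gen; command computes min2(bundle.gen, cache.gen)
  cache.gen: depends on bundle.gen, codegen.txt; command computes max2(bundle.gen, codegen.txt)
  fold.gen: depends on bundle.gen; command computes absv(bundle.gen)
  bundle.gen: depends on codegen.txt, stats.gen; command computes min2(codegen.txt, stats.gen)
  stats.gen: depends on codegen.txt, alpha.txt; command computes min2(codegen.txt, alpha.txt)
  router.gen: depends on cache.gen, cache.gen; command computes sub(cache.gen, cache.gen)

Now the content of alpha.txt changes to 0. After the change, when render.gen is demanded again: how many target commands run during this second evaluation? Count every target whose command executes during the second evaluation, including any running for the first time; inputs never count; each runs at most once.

Target commands that run: stats.gen — 1 in total.
Key observation: the change is absorbed at stats.gen — it re-runs but produces the same value, and the output's value is unchanged.

First evaluation (everything demanded from the output):
  stats.gen = min2(-3, -3) = -3
  bundle.gen = min2(-3, -3) = -3
  cache.gen = max2(-3, -3) = -3
  render.gen = min2(-3, -3) = -3

Propagation after the edit:
  stats.gen: runs — alpha.txt -3->0; result -3 (same value as before).
  bundle.gen: checked — values it read are unchanged (codegen.txt unchanged, stats.gen unchanged); reused cached -3 without running.
  cache.gen: checked — values it read are unchanged (bundle.gen unchanged, codegen.txt unchanged); reused cached -3 without running.
  render.gen: checked — values it read are unchanged (bundle.gen unchanged, cache.gen unchanged); reused cached -3 without running.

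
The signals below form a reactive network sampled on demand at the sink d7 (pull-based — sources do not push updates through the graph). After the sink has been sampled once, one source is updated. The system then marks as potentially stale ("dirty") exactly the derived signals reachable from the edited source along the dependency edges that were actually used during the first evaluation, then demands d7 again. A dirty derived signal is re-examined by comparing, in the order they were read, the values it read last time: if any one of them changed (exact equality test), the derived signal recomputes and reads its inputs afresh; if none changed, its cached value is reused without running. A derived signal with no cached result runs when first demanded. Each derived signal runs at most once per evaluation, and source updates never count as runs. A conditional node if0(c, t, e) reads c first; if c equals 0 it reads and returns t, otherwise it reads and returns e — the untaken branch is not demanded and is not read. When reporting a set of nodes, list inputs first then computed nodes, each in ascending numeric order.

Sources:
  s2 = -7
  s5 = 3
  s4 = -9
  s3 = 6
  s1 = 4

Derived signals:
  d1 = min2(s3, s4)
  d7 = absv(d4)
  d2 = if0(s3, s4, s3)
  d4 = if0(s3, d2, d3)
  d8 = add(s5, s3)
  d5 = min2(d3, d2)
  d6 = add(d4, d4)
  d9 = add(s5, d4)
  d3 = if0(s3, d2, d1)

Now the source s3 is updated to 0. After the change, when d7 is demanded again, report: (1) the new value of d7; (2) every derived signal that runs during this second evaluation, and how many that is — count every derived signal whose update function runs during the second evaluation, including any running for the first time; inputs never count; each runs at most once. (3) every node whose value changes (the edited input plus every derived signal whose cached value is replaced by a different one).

d7 now evaluates to 9.
Run set: d2, d4 (2 run).
Changed values: s3.
The important point: the flipped condition redirects demand; d1, d3 are left stale, never re-checked.

Initial pass — values computed on the first demand:
  d1 = min2(6, -9) = -9
  d3 = if0(s3=6 -> else branch d1) = -9
  d4 = if0(s3=6 -> else branch d3) = -9
  d7 = absv(-9) = 9

Second demand — change propagation:
  d1: dirty yet unreached — the second evaluation never asks for it.
  d2: newly demanded (no cache) — executes and yields -9.
  d3: dirty yet unreached — the second evaluation never asks for it.
  d4: re-runs because s3 6->0; new result -9 (unchanged).
  d7: re-examined; everything it read last time is the same (d4 unchanged) — cache 9 kept, no run.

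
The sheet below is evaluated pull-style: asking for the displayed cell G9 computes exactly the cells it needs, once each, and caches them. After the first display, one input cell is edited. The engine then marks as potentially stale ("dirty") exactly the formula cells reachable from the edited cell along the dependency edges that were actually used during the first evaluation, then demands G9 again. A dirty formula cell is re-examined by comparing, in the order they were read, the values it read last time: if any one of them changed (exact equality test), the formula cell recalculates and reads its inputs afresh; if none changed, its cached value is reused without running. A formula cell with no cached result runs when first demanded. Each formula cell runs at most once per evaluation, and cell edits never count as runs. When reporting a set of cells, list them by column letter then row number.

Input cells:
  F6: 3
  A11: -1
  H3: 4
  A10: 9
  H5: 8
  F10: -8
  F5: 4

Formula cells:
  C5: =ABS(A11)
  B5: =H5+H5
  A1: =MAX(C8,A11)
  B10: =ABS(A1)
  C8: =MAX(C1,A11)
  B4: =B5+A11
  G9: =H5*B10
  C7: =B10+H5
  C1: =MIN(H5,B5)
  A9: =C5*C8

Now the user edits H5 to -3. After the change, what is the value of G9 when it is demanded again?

Demanding G9 again yields -3.

First demand of the output computes:
  B5 = 8 + 8 = 16
  C1 = MIN(8, 16) = 8
  C8 = MAX(8, -1) = 8
  A1 = MAX(8, -1) = 8
  B10 = ABS(8) = 8
  G9 = 8 * 8 = 64

After the edit, cleaning proceeds:
  B5: a read changed (H5 8->-3; H5 8->-3) — executes, giving -6.
  C1: a read changed (H5 8->-3; B5 16->-6) — executes, giving -6.
  C8: a read changed (C1 8->-6) — executes, giving -1.
  A1: a read changed (C8 8->-1) — executes, giving -1.
  B10: a read changed (A1 8->-1) — executes, giving 1.
  G9: a read changed (H5 8->-3; B10 8->1) — executes, giving -3.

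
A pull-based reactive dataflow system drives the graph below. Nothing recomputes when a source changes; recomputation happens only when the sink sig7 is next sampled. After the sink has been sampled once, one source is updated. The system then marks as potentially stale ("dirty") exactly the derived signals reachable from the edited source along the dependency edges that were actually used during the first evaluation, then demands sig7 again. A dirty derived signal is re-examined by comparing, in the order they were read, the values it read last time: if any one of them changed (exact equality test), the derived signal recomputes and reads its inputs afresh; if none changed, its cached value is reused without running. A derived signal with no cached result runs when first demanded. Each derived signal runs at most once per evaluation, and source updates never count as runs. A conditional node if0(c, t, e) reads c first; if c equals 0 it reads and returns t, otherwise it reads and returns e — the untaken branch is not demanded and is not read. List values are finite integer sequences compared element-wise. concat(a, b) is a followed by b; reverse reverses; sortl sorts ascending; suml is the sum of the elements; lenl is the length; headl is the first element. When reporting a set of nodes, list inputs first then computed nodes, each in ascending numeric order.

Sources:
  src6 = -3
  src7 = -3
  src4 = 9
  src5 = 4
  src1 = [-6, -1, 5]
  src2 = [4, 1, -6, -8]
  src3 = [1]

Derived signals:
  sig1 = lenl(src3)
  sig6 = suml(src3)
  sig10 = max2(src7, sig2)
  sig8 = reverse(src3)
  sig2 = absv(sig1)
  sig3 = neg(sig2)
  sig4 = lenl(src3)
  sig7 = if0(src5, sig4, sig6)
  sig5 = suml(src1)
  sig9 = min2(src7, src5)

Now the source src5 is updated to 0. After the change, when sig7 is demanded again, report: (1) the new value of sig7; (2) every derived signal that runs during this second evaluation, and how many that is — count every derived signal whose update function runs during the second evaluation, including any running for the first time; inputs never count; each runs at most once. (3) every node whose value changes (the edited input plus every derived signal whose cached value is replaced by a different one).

First evaluation (everything demanded from the output):
  sig6 = suml([1]) = 1
  sig7 = if0(src5=4 -> else branch sig6) = 1

Propagation after the edit:
  sig4: demanded for the first time — runs, produces 1.
  sig7: runs — src5 4->0; result 1 (same value as before).

Key observation: a condition flipped, so demand reaches new nodes — sig4 runs for the first time.

New value of sig7: 1.
Derived signals that run: sig4, sig7 — 2 in total.
Values that change: src5.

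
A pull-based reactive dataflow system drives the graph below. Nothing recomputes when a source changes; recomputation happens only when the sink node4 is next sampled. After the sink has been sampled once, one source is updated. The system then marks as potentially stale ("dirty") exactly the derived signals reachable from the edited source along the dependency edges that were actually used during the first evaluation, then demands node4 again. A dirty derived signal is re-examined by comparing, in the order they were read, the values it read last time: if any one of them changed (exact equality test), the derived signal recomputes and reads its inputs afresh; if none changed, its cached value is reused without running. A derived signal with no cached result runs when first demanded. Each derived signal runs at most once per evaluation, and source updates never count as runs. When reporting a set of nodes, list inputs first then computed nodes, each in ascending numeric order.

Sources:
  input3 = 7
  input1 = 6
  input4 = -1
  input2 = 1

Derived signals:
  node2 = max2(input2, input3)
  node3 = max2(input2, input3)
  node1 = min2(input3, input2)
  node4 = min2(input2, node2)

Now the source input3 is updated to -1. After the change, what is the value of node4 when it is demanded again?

First evaluation (everything demanded from the output):
  node2 = max2(1, 7) = 7
  node4 = min2(1, 7) = 1

Propagation after the edit:
  node2: runs — input3 7->-1; result 1.
  node4: runs — node2 7->1; result 1 (same value as before).

New value of node4: 1.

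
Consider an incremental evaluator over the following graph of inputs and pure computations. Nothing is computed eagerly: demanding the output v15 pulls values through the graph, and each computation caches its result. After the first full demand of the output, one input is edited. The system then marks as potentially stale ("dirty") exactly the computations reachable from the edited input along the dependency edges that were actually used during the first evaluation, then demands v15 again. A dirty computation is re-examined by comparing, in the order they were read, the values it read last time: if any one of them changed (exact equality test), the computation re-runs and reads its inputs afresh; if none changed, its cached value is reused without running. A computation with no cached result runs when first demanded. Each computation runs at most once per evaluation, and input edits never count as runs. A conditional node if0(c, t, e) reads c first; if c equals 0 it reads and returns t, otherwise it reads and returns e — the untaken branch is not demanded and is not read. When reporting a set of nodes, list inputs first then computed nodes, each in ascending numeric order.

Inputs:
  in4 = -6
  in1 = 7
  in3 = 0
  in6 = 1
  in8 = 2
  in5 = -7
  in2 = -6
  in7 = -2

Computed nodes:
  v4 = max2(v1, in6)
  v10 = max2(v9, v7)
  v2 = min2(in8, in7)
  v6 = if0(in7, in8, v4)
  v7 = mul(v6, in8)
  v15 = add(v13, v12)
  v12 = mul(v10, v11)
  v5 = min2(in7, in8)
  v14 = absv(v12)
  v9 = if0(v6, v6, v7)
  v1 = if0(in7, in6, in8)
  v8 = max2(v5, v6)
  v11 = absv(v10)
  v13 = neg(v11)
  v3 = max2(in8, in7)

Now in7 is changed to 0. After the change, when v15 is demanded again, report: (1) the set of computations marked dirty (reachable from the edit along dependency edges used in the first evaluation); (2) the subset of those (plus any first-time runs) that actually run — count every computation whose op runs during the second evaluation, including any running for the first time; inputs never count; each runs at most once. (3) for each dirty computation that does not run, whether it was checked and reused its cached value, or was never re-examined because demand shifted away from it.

Initial pass — values computed on the first demand:
  v1 = if0(in7=-2 -> else branch in8) = 2
  v4 = max2(2, 1) = 2
  v6 = if0(in7=-2 -> else branch v4) = 2
  v7 = mul(2, 2) = 4
  v9 = if0(v6=2 -> else branch v7) = 4
  v10 = max2(4, 4) = 4
  v11 = absv(4) = 4
  v12 = mul(4, 4) = 16
  v13 = neg(4) = -4
  v15 = add(-4, 16) = 12

Second demand — change propagation:
  v1: dirty yet unreached — the second evaluation never asks for it.
  v4: dirty yet unreached — the second evaluation never asks for it.
  v6: re-runs because in7 -2->0; new result 2 (unchanged).
  v7: re-examined; everything it read last time is the same (v6 unchanged, in8 unchanged) — cache 4 kept, no run.
  v9: re-examined; everything it read last time is the same (v6 unchanged, v7 unchanged) — cache 4 kept, no run.
  v10: re-examined; everything it read last time is the same (v9 unchanged, v7 unchanged) — cache 4 kept, no run.
  v11: re-examined; everything it read last time is the same (v10 unchanged) — cache 4 kept, no run.
  v12: re-examined; everything it read last time is the same (v10 unchanged, v11 unchanged) — cache 16 kept, no run.
  v13: re-examined; everything it read last time is the same (v11 unchanged) — cache -4 kept, no run.
  v15: re-examined; everything it read last time is the same (v13 unchanged, v12 unchanged) — cache 12 kept, no run.

The important point: the flipped condition redirects demand; v1, v4 are left stale, never re-checked.

Dirty set: v1, v4, v6, v7, v9, v10, v11, v12, v13, v15.
Run set: v6 (1 run).
Re-examined without running (cache reused): v7, v9, v10, v11, v12, v13, v15.
Left stale — demand moved off them: v1, v4.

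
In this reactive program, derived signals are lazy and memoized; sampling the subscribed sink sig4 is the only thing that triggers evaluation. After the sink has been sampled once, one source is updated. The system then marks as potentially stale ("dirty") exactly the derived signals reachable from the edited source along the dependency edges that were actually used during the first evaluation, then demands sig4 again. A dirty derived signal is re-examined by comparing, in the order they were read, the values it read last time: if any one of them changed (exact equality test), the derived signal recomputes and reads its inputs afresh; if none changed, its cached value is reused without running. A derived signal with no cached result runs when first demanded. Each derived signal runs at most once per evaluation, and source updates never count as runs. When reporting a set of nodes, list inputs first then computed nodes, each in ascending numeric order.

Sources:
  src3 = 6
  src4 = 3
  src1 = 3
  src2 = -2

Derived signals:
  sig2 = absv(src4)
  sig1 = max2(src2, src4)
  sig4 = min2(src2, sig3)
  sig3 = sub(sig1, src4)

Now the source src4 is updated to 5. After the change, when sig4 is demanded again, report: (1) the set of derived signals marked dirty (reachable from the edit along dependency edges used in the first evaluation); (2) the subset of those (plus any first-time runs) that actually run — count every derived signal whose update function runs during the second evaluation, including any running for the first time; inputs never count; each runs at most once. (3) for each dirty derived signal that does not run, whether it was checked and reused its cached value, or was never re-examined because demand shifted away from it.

First demand of the output computes:
  sig1 = max2(-2, 3) = 3
  sig3 = sub(3, 3) = 0
  sig4 = min2(-2, 0) = -2

After the edit, cleaning proceeds:
  sig1: a read changed (src4 3->5) — executes, giving 5.
  sig3: a read changed (sig1 3->5; src4 3->5) — executes, giving 0 — identical to its old value.
  sig4: dirty, but its reads are unchanged (src2 unchanged, sig3 unchanged); cached -2 stands.

Note the absorption at sig3: it re-runs yet its value is the same, leaving the output's value untouched.

The edit dirties: sig1, sig3, sig4.
2 derived signals run: sig1, sig3.
Cache hits after checking: sig4.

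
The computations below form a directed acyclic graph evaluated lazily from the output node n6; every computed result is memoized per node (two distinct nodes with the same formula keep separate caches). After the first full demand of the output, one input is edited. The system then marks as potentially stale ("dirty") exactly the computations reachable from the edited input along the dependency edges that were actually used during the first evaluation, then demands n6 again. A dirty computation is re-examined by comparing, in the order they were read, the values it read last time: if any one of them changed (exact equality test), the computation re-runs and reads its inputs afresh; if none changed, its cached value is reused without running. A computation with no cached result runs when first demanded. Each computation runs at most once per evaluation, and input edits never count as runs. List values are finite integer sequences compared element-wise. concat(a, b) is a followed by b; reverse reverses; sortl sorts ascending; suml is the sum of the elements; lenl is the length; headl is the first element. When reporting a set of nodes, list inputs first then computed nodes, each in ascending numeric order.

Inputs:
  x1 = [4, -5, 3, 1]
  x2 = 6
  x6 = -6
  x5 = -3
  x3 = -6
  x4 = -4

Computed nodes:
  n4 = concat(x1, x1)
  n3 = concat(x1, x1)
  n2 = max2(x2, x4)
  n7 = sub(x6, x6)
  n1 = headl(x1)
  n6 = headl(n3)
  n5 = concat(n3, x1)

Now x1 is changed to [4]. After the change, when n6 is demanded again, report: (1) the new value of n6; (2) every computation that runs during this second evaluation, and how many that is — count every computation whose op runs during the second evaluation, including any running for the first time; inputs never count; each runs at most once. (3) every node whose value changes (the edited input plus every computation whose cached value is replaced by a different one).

Demanding n6 again yields 4.
2 computations run: n3, n6.
The nodes whose values change: x1, n3.

First demand of the output computes:
  n3 = concat([4, -5, 3, 1], [4, -5, 3, 1]) = [4, -5, 3, 1, 4, -5, 3, 1]
  n6 = headl([4, -5, 3, 1, 4, -5, 3, 1]) = 4

After the edit, cleaning proceeds:
  n3: a read changed (x1 [4, -5, 3, 1]->[4]; x1 [4, -5, 3, 1]->[4]) — executes, giving [4, 4].
  n6: a read changed (n3 [4, -5, 3, 1, 4, -5, 3, 1]->[4, 4]) — executes, giving 4 — identical to its old value.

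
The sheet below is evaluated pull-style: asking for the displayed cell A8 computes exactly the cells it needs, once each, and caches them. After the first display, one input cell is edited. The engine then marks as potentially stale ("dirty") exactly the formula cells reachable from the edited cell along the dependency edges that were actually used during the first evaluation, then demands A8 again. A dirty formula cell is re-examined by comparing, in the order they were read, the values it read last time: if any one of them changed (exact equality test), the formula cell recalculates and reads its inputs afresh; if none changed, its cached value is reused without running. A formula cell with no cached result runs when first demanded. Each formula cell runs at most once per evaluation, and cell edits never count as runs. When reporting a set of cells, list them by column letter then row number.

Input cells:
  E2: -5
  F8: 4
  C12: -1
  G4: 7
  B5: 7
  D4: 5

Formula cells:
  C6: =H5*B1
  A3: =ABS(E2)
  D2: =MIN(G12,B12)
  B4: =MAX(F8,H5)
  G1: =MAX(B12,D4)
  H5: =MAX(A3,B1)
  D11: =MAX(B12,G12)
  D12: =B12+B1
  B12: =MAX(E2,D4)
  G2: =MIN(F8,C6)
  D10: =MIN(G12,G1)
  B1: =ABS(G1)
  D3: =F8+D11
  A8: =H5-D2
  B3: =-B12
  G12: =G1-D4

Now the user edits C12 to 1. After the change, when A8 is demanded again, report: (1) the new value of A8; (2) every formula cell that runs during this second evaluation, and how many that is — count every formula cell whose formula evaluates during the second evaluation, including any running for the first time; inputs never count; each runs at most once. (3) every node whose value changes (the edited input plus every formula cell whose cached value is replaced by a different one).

Demanding A8 again yields 5.
0 formula cells run: none.
The nodes whose values change: C12.
Note the shortcut — nothing in the graph depends on C12 at all, so no recomputation happens.

First demand of the output computes:
  A3 = ABS(-5) = 5
  B12 = MAX(-5, 5) = 5
  G1 = MAX(5, 5) = 5
  B1 = ABS(5) = 5
  G12 = 5 - 5 = 0
  D2 = MIN(0, 5) = 0
  H5 = MAX(5, 5) = 5
  A8 = 5 - 0 = 5

After the edit, cleaning proceeds:
  no node depends on C12 at all; the second demand re-runs nothing.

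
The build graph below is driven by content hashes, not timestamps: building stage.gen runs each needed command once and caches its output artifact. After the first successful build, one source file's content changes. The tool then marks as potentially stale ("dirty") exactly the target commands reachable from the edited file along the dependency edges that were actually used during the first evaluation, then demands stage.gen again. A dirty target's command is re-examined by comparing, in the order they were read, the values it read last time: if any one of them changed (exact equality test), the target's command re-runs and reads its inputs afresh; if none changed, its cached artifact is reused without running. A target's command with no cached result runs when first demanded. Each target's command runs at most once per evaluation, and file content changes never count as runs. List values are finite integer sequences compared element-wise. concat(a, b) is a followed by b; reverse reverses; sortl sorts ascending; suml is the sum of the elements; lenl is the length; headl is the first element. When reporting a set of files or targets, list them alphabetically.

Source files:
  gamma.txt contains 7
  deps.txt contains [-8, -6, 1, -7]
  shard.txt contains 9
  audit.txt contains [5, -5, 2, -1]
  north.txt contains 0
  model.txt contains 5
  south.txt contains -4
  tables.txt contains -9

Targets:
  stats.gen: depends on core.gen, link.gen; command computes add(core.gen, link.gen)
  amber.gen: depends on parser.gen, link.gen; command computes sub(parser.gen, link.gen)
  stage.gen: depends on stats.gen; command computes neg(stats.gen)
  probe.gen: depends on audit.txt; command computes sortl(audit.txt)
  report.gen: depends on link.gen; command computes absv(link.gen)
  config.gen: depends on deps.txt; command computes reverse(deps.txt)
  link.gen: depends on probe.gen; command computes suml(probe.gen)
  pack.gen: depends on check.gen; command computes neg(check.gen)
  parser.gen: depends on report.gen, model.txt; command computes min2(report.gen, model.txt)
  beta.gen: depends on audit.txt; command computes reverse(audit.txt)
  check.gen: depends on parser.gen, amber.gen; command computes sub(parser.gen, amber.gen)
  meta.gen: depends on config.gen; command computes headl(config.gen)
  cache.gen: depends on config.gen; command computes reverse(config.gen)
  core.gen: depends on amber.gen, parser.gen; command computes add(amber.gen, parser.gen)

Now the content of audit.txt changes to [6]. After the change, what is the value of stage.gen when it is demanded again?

stage.gen now evaluates to -10.

Initial pass — values computed on the first demand:
  probe.gen = sortl([5, -5, 2, -1]) = [-5, -1, 2, 5]
  link.gen = suml([-5, -1, 2, 5]) = 1
  report.gen = absv(1) = 1
  parser.gen = min2(1, 5) = 1
  amber.gen = sub(1, 1) = 0
  core.gen = add(0, 1) = 1
  stats.gen = add(1, 1) = 2
  stage.gen = neg(2) = -2

Second demand — change propagation:
  probe.gen: re-runs because audit.txt [5, -5, 2, -1]->[6]; new result [6].
  link.gen: re-runs because probe.gen [-5, -1, 2, 5]->[6]; new result 6.
  report.gen: re-runs because link.gen 1->6; new result 6.
  parser.gen: re-runs because report.gen 1->6; new result 5.
  amber.gen: re-runs because parser.gen 1->5; link.gen 1->6; new result -1.
  core.gen: re-runs because amber.gen 0->-1; parser.gen 1->5; new result 4.
  stats.gen: re-runs because core.gen 1->4; link.gen 1->6; new result 10.
  stage.gen: re-runs because stats.gen 2->10; new result -10.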